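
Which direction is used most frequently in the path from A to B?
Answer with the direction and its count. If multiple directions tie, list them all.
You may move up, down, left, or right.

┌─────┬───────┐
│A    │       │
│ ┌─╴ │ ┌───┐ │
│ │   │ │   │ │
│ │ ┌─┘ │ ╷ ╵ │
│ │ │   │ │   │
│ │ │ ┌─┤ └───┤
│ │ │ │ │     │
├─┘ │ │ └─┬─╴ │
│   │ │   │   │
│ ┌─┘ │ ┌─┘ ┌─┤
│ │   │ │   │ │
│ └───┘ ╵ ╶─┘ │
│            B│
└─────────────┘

Directions: right, right, down, left, down, down, down, left, down, down, right, right, right, right, right, right
Counts: {'right': 8, 'down': 6, 'left': 2}
Most common: right (8 times)

Solution:

┌─────┬───────┐
│A → ↓│       │
│ ┌─╴ │ ┌───┐ │
│ │↓ ↲│ │   │ │
│ │ ┌─┘ │ ╷ ╵ │
│ │↓│   │ │   │
│ │ │ ┌─┤ └───┤
│ │↓│ │ │     │
├─┘ │ │ └─┬─╴ │
│↓ ↲│ │   │   │
│ ┌─┘ │ ┌─┘ ┌─┤
│↓│   │ │   │ │
│ └───┘ ╵ ╶─┘ │
│↳ → → → → → B│
└─────────────┘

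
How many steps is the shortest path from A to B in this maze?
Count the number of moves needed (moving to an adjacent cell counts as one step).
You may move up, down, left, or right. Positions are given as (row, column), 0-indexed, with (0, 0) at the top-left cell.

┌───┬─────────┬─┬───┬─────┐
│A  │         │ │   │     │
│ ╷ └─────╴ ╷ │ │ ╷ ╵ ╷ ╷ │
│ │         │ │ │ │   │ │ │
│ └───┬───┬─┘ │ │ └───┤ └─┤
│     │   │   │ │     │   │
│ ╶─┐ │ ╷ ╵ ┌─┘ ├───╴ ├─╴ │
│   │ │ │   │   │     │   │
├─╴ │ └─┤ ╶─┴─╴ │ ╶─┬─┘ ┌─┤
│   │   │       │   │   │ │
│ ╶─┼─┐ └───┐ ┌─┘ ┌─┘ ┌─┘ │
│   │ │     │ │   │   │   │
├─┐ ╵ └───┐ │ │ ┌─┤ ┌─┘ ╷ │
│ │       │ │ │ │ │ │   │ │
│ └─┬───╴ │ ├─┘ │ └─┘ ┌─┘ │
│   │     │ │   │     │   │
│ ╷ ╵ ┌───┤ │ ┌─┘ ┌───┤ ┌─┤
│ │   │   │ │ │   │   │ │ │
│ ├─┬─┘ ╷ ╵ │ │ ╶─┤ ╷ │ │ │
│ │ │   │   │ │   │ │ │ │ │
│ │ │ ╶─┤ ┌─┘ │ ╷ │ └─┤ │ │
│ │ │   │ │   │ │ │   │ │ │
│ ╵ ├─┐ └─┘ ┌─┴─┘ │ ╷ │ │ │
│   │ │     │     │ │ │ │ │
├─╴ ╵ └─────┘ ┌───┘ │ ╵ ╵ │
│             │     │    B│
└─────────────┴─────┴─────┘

Using BFS to find shortest path:
Start: (0, 0), End: (12, 12)
Path found:
(0,0) → (1,0) → (2,0) → (3,0) → (3,1) → (4,1) → (4,0) → (5,0) → (5,1) → (6,1) → (6,2) → (6,3) → (6,4) → (7,4) → (7,3) → (7,2) → (8,2) → (8,1) → (7,1) → (7,0) → (8,0) → (9,0) → (10,0) → (11,0) → (11,1) → (12,1) → (12,2) → (12,3) → (12,4) → (12,5) → (12,6) → (11,6) → (11,7) → (11,8) → (10,8) → (9,8) → (9,7) → (8,7) → (8,8) → (7,8) → (7,9) → (7,10) → (6,10) → (6,11) → (5,11) → (5,12) → (6,12) → (7,12) → (7,11) → (8,11) → (9,11) → (10,11) → (11,11) → (12,11) → (12,12)
Number of steps: 54

Solution:

┌───┬─────────┬─┬───┬─────┐
│A  │         │ │   │     │
│ ╷ └─────╴ ╷ │ │ ╷ ╵ ╷ ╷ │
│↓│         │ │ │ │   │ │ │
│ └───┬───┬─┘ │ │ └───┤ └─┤
│↓    │   │   │ │     │   │
│ ╶─┐ │ ╷ ╵ ┌─┘ ├───╴ ├─╴ │
│↳ ↓│ │ │   │   │     │   │
├─╴ │ └─┤ ╶─┴─╴ │ ╶─┬─┘ ┌─┤
│↓ ↲│   │       │   │   │ │
│ ╶─┼─┐ └───┐ ┌─┘ ┌─┘ ┌─┘ │
│↳ ↓│ │     │ │   │   │↱ ↓│
├─┐ ╵ └───┐ │ │ ┌─┤ ┌─┘ ╷ │
│ │↳ → → ↓│ │ │ │ │ │↱ ↑│↓│
│ └─┬───╴ │ ├─┘ │ └─┘ ┌─┘ │
│↓ ↰│↓ ← ↲│ │   │↱ → ↑│↓ ↲│
│ ╷ ╵ ┌───┤ │ ┌─┘ ┌───┤ ┌─┤
│↓│↑ ↲│   │ │ │↱ ↑│   │↓│ │
│ ├─┬─┘ ╷ ╵ │ │ ╶─┤ ╷ │ │ │
│↓│ │   │   │ │↑ ↰│ │ │↓│ │
│ │ │ ╶─┤ ┌─┘ │ ╷ │ └─┤ │ │
│↓│ │   │ │   │ │↑│   │↓│ │
│ ╵ ├─┐ └─┘ ┌─┴─┘ │ ╷ │ │ │
│↳ ↓│ │     │↱ → ↑│ │ │↓│ │
├─╴ ╵ └─────┘ ┌───┘ │ ╵ ╵ │
│  ↳ → → → → ↑│     │  ↳ B│
└─────────────┴─────┴─────┘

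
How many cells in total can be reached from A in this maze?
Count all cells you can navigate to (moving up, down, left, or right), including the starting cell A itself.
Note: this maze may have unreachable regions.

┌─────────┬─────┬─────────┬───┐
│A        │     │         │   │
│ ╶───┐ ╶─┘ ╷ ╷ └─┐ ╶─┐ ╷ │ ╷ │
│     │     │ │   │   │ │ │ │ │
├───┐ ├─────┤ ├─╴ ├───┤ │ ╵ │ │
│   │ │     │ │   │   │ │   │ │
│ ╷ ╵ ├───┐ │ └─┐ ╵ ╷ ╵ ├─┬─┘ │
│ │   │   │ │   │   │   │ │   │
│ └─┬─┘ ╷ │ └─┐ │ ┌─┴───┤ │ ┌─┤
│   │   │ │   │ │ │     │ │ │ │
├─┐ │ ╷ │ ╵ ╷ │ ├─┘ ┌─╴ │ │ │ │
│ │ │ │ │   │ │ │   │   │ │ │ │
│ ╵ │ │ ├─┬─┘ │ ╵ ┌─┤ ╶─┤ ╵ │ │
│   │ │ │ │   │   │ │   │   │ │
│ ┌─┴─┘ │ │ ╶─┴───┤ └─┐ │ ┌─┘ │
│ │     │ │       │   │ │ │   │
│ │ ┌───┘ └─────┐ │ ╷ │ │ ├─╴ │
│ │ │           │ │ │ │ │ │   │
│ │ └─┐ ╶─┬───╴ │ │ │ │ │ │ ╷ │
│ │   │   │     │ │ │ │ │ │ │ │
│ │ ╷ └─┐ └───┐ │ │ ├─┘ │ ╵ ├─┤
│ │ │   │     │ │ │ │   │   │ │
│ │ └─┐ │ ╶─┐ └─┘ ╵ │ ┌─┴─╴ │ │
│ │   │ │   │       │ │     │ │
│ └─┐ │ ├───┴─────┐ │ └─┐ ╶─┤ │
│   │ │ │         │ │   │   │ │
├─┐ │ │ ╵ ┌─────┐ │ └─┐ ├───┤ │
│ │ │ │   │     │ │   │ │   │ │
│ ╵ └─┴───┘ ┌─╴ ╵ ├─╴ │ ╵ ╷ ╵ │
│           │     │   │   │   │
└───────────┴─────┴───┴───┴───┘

Using BFS/flood-fill to find all reachable cells from A:
Maze size: 15 × 15 = 225 total cells
All cells are reachable — the maze is fully connected.
Reachable cells: 225

Reachable region (· marks reachable cells):

┌─────────┬─────┬─────────┬───┐
│A · · · ·│· · ·│· · · · ·│· ·│
│ ╶───┐ ╶─┘ ╷ ╷ └─┐ ╶─┐ ╷ │ ╷ │
│· · ·│· · ·│·│· ·│· ·│·│·│·│·│
├───┐ ├─────┤ ├─╴ ├───┤ │ ╵ │ │
│· ·│·│· · ·│·│· ·│· ·│·│· ·│·│
│ ╷ ╵ ├───┐ │ └─┐ ╵ ╷ ╵ ├─┬─┘ │
│·│· ·│· ·│·│· ·│· ·│· ·│·│· ·│
│ └─┬─┘ ╷ │ └─┐ │ ┌─┴───┤ │ ┌─┤
│· ·│· ·│·│· ·│·│·│· · ·│·│·│·│
├─┐ │ ╷ │ ╵ ╷ │ ├─┘ ┌─╴ │ │ │ │
│·│·│·│·│· ·│·│·│· ·│· ·│·│·│·│
│ ╵ │ │ ├─┬─┘ │ ╵ ┌─┤ ╶─┤ ╵ │ │
│· ·│·│·│·│· ·│· ·│·│· ·│· ·│·│
│ ┌─┴─┘ │ │ ╶─┴───┤ └─┐ │ ┌─┘ │
│·│· · ·│·│· · · ·│· ·│·│·│· ·│
│ │ ┌───┘ └─────┐ │ ╷ │ │ ├─╴ │
│·│·│· · · · · ·│·│·│·│·│·│· ·│
│ │ └─┐ ╶─┬───╴ │ │ │ │ │ │ ╷ │
│·│· ·│· ·│· · ·│·│·│·│·│·│·│·│
│ │ ╷ └─┐ └───┐ │ │ ├─┘ │ ╵ ├─┤
│·│·│· ·│· · ·│·│·│·│· ·│· ·│·│
│ │ └─┐ │ ╶─┐ └─┘ ╵ │ ┌─┴─╴ │ │
│·│· ·│·│· ·│· · · ·│·│· · ·│·│
│ └─┐ │ ├───┴─────┐ │ └─┐ ╶─┤ │
│· ·│·│·│· · · · ·│·│· ·│· ·│·│
├─┐ │ │ ╵ ┌─────┐ │ └─┐ ├───┤ │
│·│·│·│· ·│· · ·│·│· ·│·│· ·│·│
│ ╵ └─┴───┘ ┌─╴ ╵ ├─╴ │ ╵ ╷ ╵ │
│· · · · · ·│· · ·│· ·│· ·│· ·│
└───────────┴─────┴───┴───┴───┘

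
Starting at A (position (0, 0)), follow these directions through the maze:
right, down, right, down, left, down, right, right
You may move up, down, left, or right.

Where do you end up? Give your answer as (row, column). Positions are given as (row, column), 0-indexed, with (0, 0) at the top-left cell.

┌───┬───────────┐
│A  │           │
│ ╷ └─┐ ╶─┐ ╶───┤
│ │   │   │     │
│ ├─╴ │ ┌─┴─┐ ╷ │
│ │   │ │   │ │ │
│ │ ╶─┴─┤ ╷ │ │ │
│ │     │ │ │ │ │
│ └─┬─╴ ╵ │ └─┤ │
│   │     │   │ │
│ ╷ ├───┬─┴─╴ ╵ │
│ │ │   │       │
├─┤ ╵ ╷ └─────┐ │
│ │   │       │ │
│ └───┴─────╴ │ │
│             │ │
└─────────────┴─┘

Following directions step by step:
Start: (0, 0)
  right: (0, 0) → (0, 1)
  down: (0, 1) → (1, 1)
  right: (1, 1) → (1, 2)
  down: (1, 2) → (2, 2)
  left: (2, 2) → (2, 1)
  down: (2, 1) → (3, 1)
  right: (3, 1) → (3, 2)
  right: (3, 2) → (3, 3)
Final position: (3, 3)

Path taken:

┌───┬───────────┐
│A ↓│           │
│ ╷ └─┐ ╶─┐ ╶───┤
│ │↳ ↓│   │     │
│ ├─╴ │ ┌─┴─┐ ╷ │
│ │↓ ↲│ │   │ │ │
│ │ ╶─┴─┤ ╷ │ │ │
│ │↳ → B│ │ │ │ │
│ └─┬─╴ ╵ │ └─┤ │
│   │     │   │ │
│ ╷ ├───┬─┴─╴ ╵ │
│ │ │   │       │
├─┤ ╵ ╷ └─────┐ │
│ │   │       │ │
│ └───┴─────╴ │ │
│             │ │
└─────────────┴─┘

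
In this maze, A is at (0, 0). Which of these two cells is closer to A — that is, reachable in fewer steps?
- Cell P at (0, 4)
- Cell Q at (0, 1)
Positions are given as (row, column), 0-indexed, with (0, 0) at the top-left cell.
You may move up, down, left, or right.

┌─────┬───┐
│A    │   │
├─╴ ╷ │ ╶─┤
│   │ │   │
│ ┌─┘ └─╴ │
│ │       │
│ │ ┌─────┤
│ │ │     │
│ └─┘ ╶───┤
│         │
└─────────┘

Shortest path A → P at (0, 4): 10 steps
Shortest path A → Q at (0, 1): 1 steps

Q is closer (1 steps vs 10 steps).

Path to P:

┌─────┬───┐
│A → ↓│↱ P│
├─╴ ╷ │ ╶─┤
│   │↓│↑ ↰│
│ ┌─┘ └─╴ │
│ │  ↳ → ↑│
│ │ ┌─────┤
│ │ │     │
│ └─┘ ╶───┤
│         │
└─────────┘

Path to Q:

┌─────┬───┐
│A Q  │   │
├─╴ ╷ │ ╶─┤
│   │ │   │
│ ┌─┘ └─╴ │
│ │       │
│ │ ┌─────┤
│ │ │     │
│ └─┘ ╶───┤
│         │
└─────────┘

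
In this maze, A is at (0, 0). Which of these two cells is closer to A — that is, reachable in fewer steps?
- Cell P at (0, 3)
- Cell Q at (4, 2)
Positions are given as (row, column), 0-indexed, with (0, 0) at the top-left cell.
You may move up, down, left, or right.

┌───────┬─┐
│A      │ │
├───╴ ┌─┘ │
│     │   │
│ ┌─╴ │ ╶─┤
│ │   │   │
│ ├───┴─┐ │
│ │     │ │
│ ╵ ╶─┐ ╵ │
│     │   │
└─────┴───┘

Shortest path A → P at (0, 3): 3 steps
Shortest path A → Q at (4, 2): 10 steps

P is closer (3 steps vs 10 steps).

Path to P:

┌───────┬─┐
│A → → P│ │
├───╴ ┌─┘ │
│     │   │
│ ┌─╴ │ ╶─┤
│ │   │   │
│ ├───┴─┐ │
│ │     │ │
│ ╵ ╶─┐ ╵ │
│     │   │
└─────┴───┘

Path to Q:

┌───────┬─┐
│A → ↓  │ │
├───╴ ┌─┘ │
│↓ ← ↲│   │
│ ┌─╴ │ ╶─┤
│↓│   │   │
│ ├───┴─┐ │
│↓│     │ │
│ ╵ ╶─┐ ╵ │
│↳ → Q│   │
└─────┴───┘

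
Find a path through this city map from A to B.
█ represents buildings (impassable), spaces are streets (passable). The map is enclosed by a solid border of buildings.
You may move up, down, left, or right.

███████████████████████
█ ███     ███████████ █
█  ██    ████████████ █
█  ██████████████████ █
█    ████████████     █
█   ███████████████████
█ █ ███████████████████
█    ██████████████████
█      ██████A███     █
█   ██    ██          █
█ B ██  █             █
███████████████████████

Finding the shortest path from A to B:
Movement: cardinal only
Path length: 17 steps
Directions: down → down → left → left → left → left → up → left → left → left → up → left → left → left → down → down → left

Solution:

███████████████████████
█ ███     ███████████ █
█  ██    ████████████ █
█  ██████████████████ █
█    ████████████     █
█   ███████████████████
█ █ ███████████████████
█    ██████████████████
█  ↓←←↰██████A███     █
█  ↓██↑←←↰██ ↓        █
█ B↲██  █↑←←←↲        █
███████████████████████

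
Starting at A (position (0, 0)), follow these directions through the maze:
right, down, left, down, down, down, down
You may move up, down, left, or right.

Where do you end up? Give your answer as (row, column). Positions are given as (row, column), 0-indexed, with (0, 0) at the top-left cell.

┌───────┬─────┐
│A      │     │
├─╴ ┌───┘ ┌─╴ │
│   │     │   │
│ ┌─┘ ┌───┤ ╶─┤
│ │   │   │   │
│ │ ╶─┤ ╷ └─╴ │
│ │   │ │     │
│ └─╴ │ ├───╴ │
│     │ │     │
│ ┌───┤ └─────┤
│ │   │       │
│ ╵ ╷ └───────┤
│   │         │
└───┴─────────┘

Following directions step by step:
Start: (0, 0)
  right: (0, 0) → (0, 1)
  down: (0, 1) → (1, 1)
  left: (1, 1) → (1, 0)
  down: (1, 0) → (2, 0)
  down: (2, 0) → (3, 0)
  down: (3, 0) → (4, 0)
  down: (4, 0) → (5, 0)
Final position: (5, 0)

Path taken:

┌───────┬─────┐
│A ↓    │     │
├─╴ ┌───┘ ┌─╴ │
│↓ ↲│     │   │
│ ┌─┘ ┌───┤ ╶─┤
│↓│   │   │   │
│ │ ╶─┤ ╷ └─╴ │
│↓│   │ │     │
│ └─╴ │ ├───╴ │
│↓    │ │     │
│ ┌───┤ └─────┤
│B│   │       │
│ ╵ ╷ └───────┤
│   │         │
└───┴─────────┘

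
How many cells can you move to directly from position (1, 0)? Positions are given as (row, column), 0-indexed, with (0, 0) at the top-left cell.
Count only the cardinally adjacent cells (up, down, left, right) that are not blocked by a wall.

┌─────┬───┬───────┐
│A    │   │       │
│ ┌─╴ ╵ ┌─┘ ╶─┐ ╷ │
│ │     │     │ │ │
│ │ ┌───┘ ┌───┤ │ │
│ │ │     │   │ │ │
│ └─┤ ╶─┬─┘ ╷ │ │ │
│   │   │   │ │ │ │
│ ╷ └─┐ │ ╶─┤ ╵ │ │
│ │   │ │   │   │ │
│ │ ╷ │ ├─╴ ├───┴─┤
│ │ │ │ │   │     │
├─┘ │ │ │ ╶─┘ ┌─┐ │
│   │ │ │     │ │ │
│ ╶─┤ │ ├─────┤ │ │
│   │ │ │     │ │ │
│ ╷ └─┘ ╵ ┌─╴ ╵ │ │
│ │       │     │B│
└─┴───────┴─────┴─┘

Checking passable neighbors of (1, 0):
Neighbors: (0, 0), (2, 0)
Count: 2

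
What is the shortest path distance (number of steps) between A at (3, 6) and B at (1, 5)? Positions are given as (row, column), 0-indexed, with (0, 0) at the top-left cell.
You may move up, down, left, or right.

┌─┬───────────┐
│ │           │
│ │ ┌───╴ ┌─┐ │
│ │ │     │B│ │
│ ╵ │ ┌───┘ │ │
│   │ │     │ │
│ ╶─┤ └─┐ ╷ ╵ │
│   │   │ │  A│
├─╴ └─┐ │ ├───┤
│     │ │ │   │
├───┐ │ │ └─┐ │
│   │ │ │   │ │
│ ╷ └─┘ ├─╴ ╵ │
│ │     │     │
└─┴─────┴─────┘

Finding path from (3, 6) to (1, 5):
Path: (3,6) → (3,5) → (2,5) → (1,5)
Distance: 3 steps

Solution:

┌─┬───────────┐
│ │           │
│ │ ┌───╴ ┌─┐ │
│ │ │     │B│ │
│ ╵ │ ┌───┘ │ │
│   │ │    ↑│ │
│ ╶─┤ └─┐ ╷ ╵ │
│   │   │ │↑ A│
├─╴ └─┐ │ ├───┤
│     │ │ │   │
├───┐ │ │ └─┐ │
│   │ │ │   │ │
│ ╷ └─┘ ├─╴ ╵ │
│ │     │     │
└─┴─────┴─────┘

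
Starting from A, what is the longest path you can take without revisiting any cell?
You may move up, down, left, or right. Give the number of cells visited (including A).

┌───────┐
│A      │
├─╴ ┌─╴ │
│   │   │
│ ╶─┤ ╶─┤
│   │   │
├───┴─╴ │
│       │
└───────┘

Finding longest simple path using DFS:
Start: (0, 0)
Longest path visits 12 cells
Path: A → right → right → right → down → left → down → right → down → left → left → left

Solution:

┌───────┐
│A → → ↓│
├─╴ ┌─╴ │
│   │↓ ↲│
│ ╶─┤ ╶─┤
│   │↳ ↓│
├───┴─╴ │
│B ← ← ↲│
└───────┘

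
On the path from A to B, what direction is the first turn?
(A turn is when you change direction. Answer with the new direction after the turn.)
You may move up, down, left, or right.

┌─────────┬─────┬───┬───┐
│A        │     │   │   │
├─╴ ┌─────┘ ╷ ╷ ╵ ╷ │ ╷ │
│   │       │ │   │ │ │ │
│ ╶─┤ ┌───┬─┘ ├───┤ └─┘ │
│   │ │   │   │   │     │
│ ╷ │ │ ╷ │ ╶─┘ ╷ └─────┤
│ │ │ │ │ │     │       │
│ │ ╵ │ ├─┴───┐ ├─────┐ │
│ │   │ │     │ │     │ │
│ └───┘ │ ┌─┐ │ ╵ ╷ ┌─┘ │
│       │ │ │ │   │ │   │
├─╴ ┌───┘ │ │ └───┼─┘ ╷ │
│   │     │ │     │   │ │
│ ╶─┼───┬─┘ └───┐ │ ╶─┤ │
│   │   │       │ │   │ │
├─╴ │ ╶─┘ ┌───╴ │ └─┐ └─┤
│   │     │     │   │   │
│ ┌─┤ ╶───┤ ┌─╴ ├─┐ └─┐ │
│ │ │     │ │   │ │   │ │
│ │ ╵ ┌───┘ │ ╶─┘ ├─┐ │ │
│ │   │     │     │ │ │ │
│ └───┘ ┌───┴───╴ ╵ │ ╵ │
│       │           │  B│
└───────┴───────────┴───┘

Directions: right, down, left, down, right, down, down, right, up, up, up, right, right, right, up, right, down, down, left, down, right, right, up, right, down, right, right, right, down, down, left, down, left, down, right, down, right, down, down, down
First turn direction: down

Solution:

┌─────────┬─────┬───┬───┐
│A ↓      │↱ ↓  │   │   │
├─╴ ┌─────┘ ╷ ╷ ╵ ╷ │ ╷ │
│↓ ↲│↱ → → ↑│↓│   │ │ │ │
│ ╶─┤ ┌───┬─┘ ├───┤ └─┘ │
│↳ ↓│↑│   │↓ ↲│↱ ↓│     │
│ ╷ │ │ ╷ │ ╶─┘ ╷ └─────┤
│ │↓│↑│ │ │↳ → ↑│↳ → → ↓│
│ │ ╵ │ ├─┴───┐ ├─────┐ │
│ │↳ ↑│ │     │ │     │↓│
│ └───┘ │ ┌─┐ │ ╵ ╷ ┌─┘ │
│       │ │ │ │   │ │↓ ↲│
├─╴ ┌───┘ │ │ └───┼─┘ ╷ │
│   │     │ │     │↓ ↲│ │
│ ╶─┼───┬─┘ └───┐ │ ╶─┤ │
│   │   │       │ │↳ ↓│ │
├─╴ │ ╶─┘ ┌───╴ │ └─┐ └─┤
│   │     │     │   │↳ ↓│
│ ┌─┤ ╶───┤ ┌─╴ ├─┐ └─┐ │
│ │ │     │ │   │ │   │↓│
│ │ ╵ ┌───┘ │ ╶─┘ ├─┐ │ │
│ │   │     │     │ │ │↓│
│ └───┘ ┌───┴───╴ ╵ │ ╵ │
│       │           │  B│
└───────┴───────────┴───┘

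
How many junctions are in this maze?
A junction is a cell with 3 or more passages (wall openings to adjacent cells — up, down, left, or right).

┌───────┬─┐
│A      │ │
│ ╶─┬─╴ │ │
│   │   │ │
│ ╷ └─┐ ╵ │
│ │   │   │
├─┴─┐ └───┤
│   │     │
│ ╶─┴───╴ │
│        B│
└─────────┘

Checking each cell for number of passages:

Junctions found (3+ passages):
  (1, 0): 3 passages
  (1, 3): 3 passages
Total junctions: 2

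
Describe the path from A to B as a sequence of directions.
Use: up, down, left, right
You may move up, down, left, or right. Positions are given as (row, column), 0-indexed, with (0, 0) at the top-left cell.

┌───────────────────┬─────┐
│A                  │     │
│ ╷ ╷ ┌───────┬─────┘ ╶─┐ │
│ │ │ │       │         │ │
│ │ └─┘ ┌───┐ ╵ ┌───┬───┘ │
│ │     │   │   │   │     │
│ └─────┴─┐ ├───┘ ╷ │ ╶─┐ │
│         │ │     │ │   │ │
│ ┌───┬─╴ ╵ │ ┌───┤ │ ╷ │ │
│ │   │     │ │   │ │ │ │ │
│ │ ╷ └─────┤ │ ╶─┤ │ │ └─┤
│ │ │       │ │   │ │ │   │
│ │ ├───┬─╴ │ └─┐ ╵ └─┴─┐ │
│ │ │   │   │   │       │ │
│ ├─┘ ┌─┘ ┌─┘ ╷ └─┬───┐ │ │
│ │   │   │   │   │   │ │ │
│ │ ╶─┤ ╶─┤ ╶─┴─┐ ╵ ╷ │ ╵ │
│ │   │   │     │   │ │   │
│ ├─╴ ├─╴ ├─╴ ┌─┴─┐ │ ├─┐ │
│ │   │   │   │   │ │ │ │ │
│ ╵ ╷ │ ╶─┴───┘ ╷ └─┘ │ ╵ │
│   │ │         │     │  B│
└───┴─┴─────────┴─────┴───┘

Finding the path and converting it to directions:
Path through cells: (0,0) → (0,1) → (1,1) → (2,1) → (2,2) → (2,3) → (1,3) → (1,4) → (1,5) → (1,6) → (2,6) → (2,7) → (1,7) → (1,8) → (1,9) → (1,10) → (0,10) → (0,11) → (0,12) → (1,12) → (2,12) → (2,11) → (2,10) → (3,10) → (3,11) → (4,11) → (5,11) → (5,12) → (6,12) → (7,12) → (8,12) → (9,12) → (10,12)
Directions: right, down, down, right, right, up, right, right, right, down, right, up, right, right, right, up, right, right, down, down, left, left, down, right, down, down, right, down, down, down, down, down

Solution:

┌───────────────────┬─────┐
│A ↓                │↱ → ↓│
│ ╷ ╷ ┌───────┬─────┘ ╶─┐ │
│ │↓│ │↱ → → ↓│↱ → → ↑  │↓│
│ │ └─┘ ┌───┐ ╵ ┌───┬───┘ │
│ │↳ → ↑│   │↳ ↑│   │↓ ← ↲│
│ └─────┴─┐ ├───┘ ╷ │ ╶─┐ │
│         │ │     │ │↳ ↓│ │
│ ┌───┬─╴ ╵ │ ┌───┤ │ ╷ │ │
│ │   │     │ │   │ │ │↓│ │
│ │ ╷ └─────┤ │ ╶─┤ │ │ └─┤
│ │ │       │ │   │ │ │↳ ↓│
│ │ ├───┬─╴ │ └─┐ ╵ └─┴─┐ │
│ │ │   │   │   │       │↓│
│ ├─┘ ┌─┘ ┌─┘ ╷ └─┬───┐ │ │
│ │   │   │   │   │   │ │↓│
│ │ ╶─┤ ╶─┤ ╶─┴─┐ ╵ ╷ │ ╵ │
│ │   │   │     │   │ │  ↓│
│ ├─╴ ├─╴ ├─╴ ┌─┴─┐ │ ├─┐ │
│ │   │   │   │   │ │ │ │↓│
│ ╵ ╷ │ ╶─┴───┘ ╷ └─┘ │ ╵ │
│   │ │         │     │  B│
└───┴─┴─────────┴─────┴───┘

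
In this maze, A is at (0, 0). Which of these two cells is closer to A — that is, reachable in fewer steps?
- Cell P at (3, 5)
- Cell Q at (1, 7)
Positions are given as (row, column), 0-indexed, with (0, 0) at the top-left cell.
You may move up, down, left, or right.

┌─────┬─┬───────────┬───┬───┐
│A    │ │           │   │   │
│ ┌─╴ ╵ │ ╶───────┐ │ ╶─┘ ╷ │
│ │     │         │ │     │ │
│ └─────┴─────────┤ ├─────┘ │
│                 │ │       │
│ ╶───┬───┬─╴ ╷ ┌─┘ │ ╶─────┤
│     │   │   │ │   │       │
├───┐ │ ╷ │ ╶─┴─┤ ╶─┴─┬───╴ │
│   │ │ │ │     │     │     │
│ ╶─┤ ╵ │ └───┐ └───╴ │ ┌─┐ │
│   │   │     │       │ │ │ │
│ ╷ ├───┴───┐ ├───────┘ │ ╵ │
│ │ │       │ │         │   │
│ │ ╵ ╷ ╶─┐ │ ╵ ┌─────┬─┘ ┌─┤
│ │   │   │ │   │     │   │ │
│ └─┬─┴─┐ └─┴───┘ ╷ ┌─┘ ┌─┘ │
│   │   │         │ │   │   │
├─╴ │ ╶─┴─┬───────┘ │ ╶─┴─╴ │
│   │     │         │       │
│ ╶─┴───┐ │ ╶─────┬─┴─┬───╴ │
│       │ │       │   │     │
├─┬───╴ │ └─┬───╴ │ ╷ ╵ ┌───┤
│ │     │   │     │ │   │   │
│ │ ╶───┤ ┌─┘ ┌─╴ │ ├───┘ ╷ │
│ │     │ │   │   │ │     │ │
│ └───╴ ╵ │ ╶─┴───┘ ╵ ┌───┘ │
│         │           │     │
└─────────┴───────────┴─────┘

Shortest path A → P at (3, 5): 10 steps
Shortest path A → Q at (1, 7): 34 steps

P is closer (10 steps vs 34 steps).

Path to P:

┌─────┬─┬───────────┬───┬───┐
│A    │ │           │   │   │
│ ┌─╴ ╵ │ ╶───────┐ │ ╶─┘ ╷ │
│↓│     │         │ │     │ │
│ └─────┴─────────┤ ├─────┘ │
│↳ → → → → → ↓    │ │       │
│ ╶───┬───┬─╴ ╷ ┌─┘ │ ╶─────┤
│     │   │P ↲│ │   │       │
├───┐ │ ╷ │ ╶─┴─┤ ╶─┴─┬───╴ │
│   │ │ │ │     │     │     │
│ ╶─┤ ╵ │ └───┐ └───╴ │ ┌─┐ │
│   │   │     │       │ │ │ │
│ ╷ ├───┴───┐ ├───────┘ │ ╵ │
│ │ │       │ │         │   │
│ │ ╵ ╷ ╶─┐ │ ╵ ┌─────┬─┘ ┌─┤
│ │   │   │ │   │     │   │ │
│ └─┬─┴─┐ └─┴───┘ ╷ ┌─┘ ┌─┘ │
│   │   │         │ │   │   │
├─╴ │ ╶─┴─┬───────┘ │ ╶─┴─╴ │
│   │     │         │       │
│ ╶─┴───┐ │ ╶─────┬─┴─┬───╴ │
│       │ │       │   │     │
├─┬───╴ │ └─┬───╴ │ ╷ ╵ ┌───┤
│ │     │   │     │ │   │   │
│ │ ╶───┤ ┌─┘ ┌─╴ │ ├───┘ ╷ │
│ │     │ │   │   │ │     │ │
│ └───╴ ╵ │ ╶─┴───┘ ╵ ┌───┘ │
│         │           │     │
└─────────┴───────────┴─────┘

Path to Q:

┌─────┬─┬───────────┬───┬───┐
│A    │ │↓ ← ← ← ← ↰│   │   │
│ ┌─╴ ╵ │ ╶───────┐ │ ╶─┘ ╷ │
│↓│     │↳ → → Q  │↑│     │ │
│ └─────┴─────────┤ ├─────┘ │
│↳ → → → → → ↓    │↑│       │
│ ╶───┬───┬─╴ ╷ ┌─┘ │ ╶─────┤
│     │   │↓ ↲│ │↱ ↑│       │
├───┐ │ ╷ │ ╶─┴─┤ ╶─┴─┬───╴ │
│   │ │ │ │↳ → ↓│↑ ← ↰│     │
│ ╶─┤ ╵ │ └───┐ └───╴ │ ┌─┐ │
│   │   │     │↳ → → ↑│ │ │ │
│ ╷ ├───┴───┐ ├───────┘ │ ╵ │
│ │ │       │ │         │   │
│ │ ╵ ╷ ╶─┐ │ ╵ ┌─────┬─┘ ┌─┤
│ │   │   │ │   │     │   │ │
│ └─┬─┴─┐ └─┴───┘ ╷ ┌─┘ ┌─┘ │
│   │   │         │ │   │   │
├─╴ │ ╶─┴─┬───────┘ │ ╶─┴─╴ │
│   │     │         │       │
│ ╶─┴───┐ │ ╶─────┬─┴─┬───╴ │
│       │ │       │   │     │
├─┬───╴ │ └─┬───╴ │ ╷ ╵ ┌───┤
│ │     │   │     │ │   │   │
│ │ ╶───┤ ┌─┘ ┌─╴ │ ├───┘ ╷ │
│ │     │ │   │   │ │     │ │
│ └───╴ ╵ │ ╶─┴───┘ ╵ ┌───┘ │
│         │           │     │
└─────────┴───────────┴─────┘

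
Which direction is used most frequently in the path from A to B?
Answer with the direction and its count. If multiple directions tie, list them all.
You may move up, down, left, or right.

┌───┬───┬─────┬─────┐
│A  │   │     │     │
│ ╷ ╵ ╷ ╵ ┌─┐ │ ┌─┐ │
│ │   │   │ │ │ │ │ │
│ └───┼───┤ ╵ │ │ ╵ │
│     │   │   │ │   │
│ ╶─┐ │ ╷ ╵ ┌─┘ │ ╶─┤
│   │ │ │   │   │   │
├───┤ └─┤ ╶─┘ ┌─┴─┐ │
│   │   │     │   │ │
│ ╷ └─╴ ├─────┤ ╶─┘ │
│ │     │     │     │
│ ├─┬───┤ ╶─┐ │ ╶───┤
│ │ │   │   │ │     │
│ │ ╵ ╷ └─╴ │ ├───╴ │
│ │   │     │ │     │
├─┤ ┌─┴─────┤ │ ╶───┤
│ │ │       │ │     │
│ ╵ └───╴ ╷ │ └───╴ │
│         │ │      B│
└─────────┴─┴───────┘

Directions: right, down, right, up, right, down, right, up, right, right, down, down, left, down, left, down, right, right, up, right, up, up, up, right, right, down, down, left, down, right, down, down, left, left, down, right, right, down, left, left, down, right, right, down
Counts: {'right': 16, 'down': 15, 'up': 6, 'left': 7}
Most common: right (16 times)

Solution:

┌───┬───┬─────┬─────┐
│A ↓│↱ ↓│↱ → ↓│↱ → ↓│
│ ╷ ╵ ╷ ╵ ┌─┐ │ ┌─┐ │
│ │↳ ↑│↳ ↑│ │↓│↑│ │↓│
│ └───┼───┤ ╵ │ │ ╵ │
│     │   │↓ ↲│↑│↓ ↲│
│ ╶─┐ │ ╷ ╵ ┌─┘ │ ╶─┤
│   │ │ │↓ ↲│↱ ↑│↳ ↓│
├───┤ └─┤ ╶─┘ ┌─┴─┐ │
│   │   │↳ → ↑│   │↓│
│ ╷ └─╴ ├─────┤ ╶─┘ │
│ │     │     │↓ ← ↲│
│ ├─┬───┤ ╶─┐ │ ╶───┤
│ │ │   │   │ │↳ → ↓│
│ │ ╵ ╷ └─╴ │ ├───╴ │
│ │   │     │ │↓ ← ↲│
├─┤ ┌─┴─────┤ │ ╶───┤
│ │ │       │ │↳ → ↓│
│ ╵ └───╴ ╷ │ └───╴ │
│         │ │      B│
└─────────┴─┴───────┘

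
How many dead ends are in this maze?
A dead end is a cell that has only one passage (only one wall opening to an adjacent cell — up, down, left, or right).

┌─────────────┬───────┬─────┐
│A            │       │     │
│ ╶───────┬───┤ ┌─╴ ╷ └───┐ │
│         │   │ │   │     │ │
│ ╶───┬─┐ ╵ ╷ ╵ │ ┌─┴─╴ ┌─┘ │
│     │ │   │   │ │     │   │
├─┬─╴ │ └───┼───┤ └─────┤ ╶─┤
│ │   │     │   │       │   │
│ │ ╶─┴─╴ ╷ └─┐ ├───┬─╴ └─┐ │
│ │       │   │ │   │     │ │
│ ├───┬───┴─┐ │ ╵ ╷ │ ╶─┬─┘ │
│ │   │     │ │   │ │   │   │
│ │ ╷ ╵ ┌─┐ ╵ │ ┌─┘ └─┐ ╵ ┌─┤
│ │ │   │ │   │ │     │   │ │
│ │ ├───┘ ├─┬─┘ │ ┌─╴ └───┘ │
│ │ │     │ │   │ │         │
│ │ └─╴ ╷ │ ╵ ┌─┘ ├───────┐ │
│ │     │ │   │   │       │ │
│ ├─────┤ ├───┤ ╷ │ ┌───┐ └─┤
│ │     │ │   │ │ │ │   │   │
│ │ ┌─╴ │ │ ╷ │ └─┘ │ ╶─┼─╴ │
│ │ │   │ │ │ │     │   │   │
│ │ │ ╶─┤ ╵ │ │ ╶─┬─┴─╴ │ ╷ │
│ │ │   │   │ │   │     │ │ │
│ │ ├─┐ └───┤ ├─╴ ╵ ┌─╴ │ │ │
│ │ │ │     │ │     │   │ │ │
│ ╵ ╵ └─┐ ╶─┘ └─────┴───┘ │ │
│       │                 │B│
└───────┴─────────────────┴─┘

Checking each cell for number of passages:

Dead ends found at positions:
  (0, 6)
  (0, 11)
  (1, 12)
  (2, 3)
  (2, 9)
  (3, 0)
  (3, 6)
  (4, 12)
  (6, 4)
  (6, 13)
  (7, 2)
  (7, 5)
  (7, 9)
  (8, 13)
  (9, 8)
  (9, 11)
  (12, 2)
  (12, 5)
  (12, 7)
  (12, 10)
  (13, 3)
  (13, 13)
Total dead ends: 22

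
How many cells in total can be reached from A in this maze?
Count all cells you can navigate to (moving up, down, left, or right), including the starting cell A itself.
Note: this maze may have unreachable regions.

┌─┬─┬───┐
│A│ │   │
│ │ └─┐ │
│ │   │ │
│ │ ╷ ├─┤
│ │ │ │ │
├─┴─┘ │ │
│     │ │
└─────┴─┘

Using BFS/flood-fill to find all reachable cells from A:
Maze size: 4 × 4 = 16 total cells
13 cell(s) are walled off and cannot be reached from A.
Reachable cells: 3

Reachable region (· marks reachable cells):

┌─┬─┬───┐
│A│ │   │
│ │ └─┐ │
│·│   │ │
│ │ ╷ ├─┤
│·│ │ │ │
├─┴─┘ │ │
│     │ │
└─────┴─┘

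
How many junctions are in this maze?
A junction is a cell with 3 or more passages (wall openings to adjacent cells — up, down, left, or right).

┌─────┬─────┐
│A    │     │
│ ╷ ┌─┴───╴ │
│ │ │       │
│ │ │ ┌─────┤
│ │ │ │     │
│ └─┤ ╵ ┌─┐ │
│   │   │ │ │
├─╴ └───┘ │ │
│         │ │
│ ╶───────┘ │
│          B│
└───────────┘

Checking each cell for number of passages:

Junctions found (3+ passages):
  (0, 1): 3 passages
  (4, 1): 3 passages
Total junctions: 2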